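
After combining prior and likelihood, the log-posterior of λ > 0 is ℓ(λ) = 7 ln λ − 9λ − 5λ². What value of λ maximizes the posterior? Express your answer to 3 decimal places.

λ̂_MAP = 0.500

ℓ'(λ) = 7/λ − 9 − 10λ. Setting this to zero and multiplying by λ: 10λ² + 9λ − 7 = 0.
λ = (−9 + √(9² + 4·10·7)) / (2·10) = (−9 + √361) / 20 = (−9 + 19)/20 = 1/2.
ℓ''(λ) = −7/λ² − 10 < 0, confirming a maximum.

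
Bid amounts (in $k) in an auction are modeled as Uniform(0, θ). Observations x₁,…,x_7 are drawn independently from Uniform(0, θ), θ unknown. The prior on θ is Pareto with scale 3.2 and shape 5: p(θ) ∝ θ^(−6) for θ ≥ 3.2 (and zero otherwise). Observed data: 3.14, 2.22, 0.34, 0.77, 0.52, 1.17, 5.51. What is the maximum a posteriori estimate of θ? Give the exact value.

θ̂_MAP = 5.51

The Uniform(0, θ) likelihood is θ^(−n) for θ ≥ max(xᵢ), zero otherwise. Here max(xᵢ) = 5.51.
Posterior ∝ θ^(−6) · θ^(−7) = θ^(−13) on θ ≥ max(3.2, 5.51) = 5.51.
This density is strictly decreasing in θ, so the posterior mode lies at the lower boundary of the support.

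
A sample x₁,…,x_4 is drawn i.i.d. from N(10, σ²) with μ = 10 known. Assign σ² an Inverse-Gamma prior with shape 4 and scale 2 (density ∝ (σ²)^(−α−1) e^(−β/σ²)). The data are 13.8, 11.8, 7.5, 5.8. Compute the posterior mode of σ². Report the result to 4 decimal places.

Sum of squared deviations about the known mean: SS = (13.8−10)² + (11.8−10)² + (7.5−10)² + (5.8−10)² = 41.57.
The Normal likelihood contributes (σ²)^(−n/2) exp(−SS/(2σ²)), so the posterior is Inverse-Gamma(α + n/2, β + SS/2) = Inverse-Gamma(6, 22.785).
The mode of Inverse-Gamma(a, b) is b/(a+1) = 22.785/7 ≈ 3.2550.

σ̂²_MAP = 3.2550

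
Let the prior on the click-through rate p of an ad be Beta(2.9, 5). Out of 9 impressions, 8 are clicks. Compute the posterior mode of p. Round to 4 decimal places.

p̂_MAP = 0.6644

Prior: Beta(2.9, 5).
Data: 8 successes in 9 trials. The binomial likelihood contributes p^8(1−p)^1, so the posterior is Beta(2.9+8, 5+1) = Beta(10.9, 6).
For Beta(a, b) with a, b > 1 the mode is (a−1)/(a+b−2) = 9.9/14.9 ≈ 0.6644.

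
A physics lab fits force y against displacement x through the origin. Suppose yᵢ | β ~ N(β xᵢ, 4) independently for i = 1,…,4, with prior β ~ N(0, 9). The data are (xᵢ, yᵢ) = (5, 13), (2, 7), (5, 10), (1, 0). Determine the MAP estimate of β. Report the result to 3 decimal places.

log p(β | y) = −Σ(yᵢ − βxᵢ)²/(2·4) − β²/(2·9) + const.
Setting the derivative to zero: Σxᵢ(yᵢ − βxᵢ)/4 − β/9 = 0, so β = Σxᵢyᵢ / (Σxᵢ² + σ²/τ²).
Σxᵢyᵢ = 5·13 + 2·7 + 5·10 + 1·0 = 129; Σxᵢ² = 55; σ²/τ² = 4/9.
β̂_MAP = 129 / (55 + 4/9) = 129/(499/9) = 1161/499 ≈ 2.327.

β̂_MAP = 2.327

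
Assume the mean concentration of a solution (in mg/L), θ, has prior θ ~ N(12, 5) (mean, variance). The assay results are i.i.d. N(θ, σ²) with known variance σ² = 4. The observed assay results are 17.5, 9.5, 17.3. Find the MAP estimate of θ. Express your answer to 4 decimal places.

n = 3; x̄ = (17.5 + 9.5 + 17.3)/3 = 44.3/3 = 443/30 ≈ 14.7667.
For a Normal prior and Normal likelihood with known variance, the posterior is Normal; its mode equals its mean, the precision-weighted average.
Prior precision 1/σ₀² = 1/5 = 0.2; data precision n/σ² = 3/4 = 0.75.
θ̂ = (0.2·12 + 0.75·(443/30)) / (0.2 + 0.75) = 13.475/0.95 = 539/38 ≈ 14.1842.

θ̂_MAP = 14.1842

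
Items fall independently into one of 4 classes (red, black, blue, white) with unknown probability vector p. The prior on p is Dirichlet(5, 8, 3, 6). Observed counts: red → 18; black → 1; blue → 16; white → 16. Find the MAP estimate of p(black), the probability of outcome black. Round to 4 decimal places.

The posterior is Dirichlet(αᵢ + nᵢ) = Dirichlet(23, 9, 19, 22).
For a Dirichlet(a₁,…,a_K) with all aᵢ > 1, the mode has j-th component (aⱼ − 1)/(Σaᵢ − K).
Here Σaᵢ = 73 and K = 4, so p(black) = (9 − 1)/(73 − 4) = 8/69 ≈ 0.1159.

MAP estimate of p(black) = 0.1159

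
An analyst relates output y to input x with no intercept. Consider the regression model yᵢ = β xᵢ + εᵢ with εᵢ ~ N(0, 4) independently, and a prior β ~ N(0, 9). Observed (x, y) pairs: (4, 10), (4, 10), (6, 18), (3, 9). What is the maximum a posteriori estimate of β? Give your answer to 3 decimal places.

log p(β | y) = −Σ(yᵢ − βxᵢ)²/(2·4) − β²/(2·9) + const.
Setting the derivative to zero: Σxᵢ(yᵢ − βxᵢ)/4 − β/9 = 0, so β = Σxᵢyᵢ / (Σxᵢ² + σ²/τ²).
Σxᵢyᵢ = 4·10 + 4·10 + 6·18 + 3·9 = 215; Σxᵢ² = 77; σ²/τ² = 4/9.
β̂_MAP = 215 / (77 + 4/9) = 215/(697/9) = 1935/697 ≈ 2.776.

β̂_MAP = 2.776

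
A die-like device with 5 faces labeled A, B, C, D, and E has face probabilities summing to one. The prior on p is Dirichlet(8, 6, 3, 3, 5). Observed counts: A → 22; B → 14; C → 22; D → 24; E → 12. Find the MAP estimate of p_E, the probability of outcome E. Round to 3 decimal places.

MAP estimate of p_E = 0.140

The posterior is Dirichlet(αᵢ + nᵢ) = Dirichlet(30, 20, 25, 27, 17).
For a Dirichlet(a₁,…,a_K) with all aᵢ > 1, the mode has j-th component (aⱼ − 1)/(Σaᵢ − K).
Here Σaᵢ = 119 and K = 5, so p_E = (17 − 1)/(119 − 5) = 16/114 ≈ 0.140.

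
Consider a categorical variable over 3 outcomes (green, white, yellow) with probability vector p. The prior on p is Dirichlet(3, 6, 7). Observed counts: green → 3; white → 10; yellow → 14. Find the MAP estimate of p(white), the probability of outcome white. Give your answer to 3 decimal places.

The posterior is Dirichlet(αᵢ + nᵢ) = Dirichlet(6, 16, 21).
For a Dirichlet(a₁,…,a_K) with all aᵢ > 1, the mode has j-th component (aⱼ − 1)/(Σaᵢ − K).
Here Σaᵢ = 43 and K = 3, so p(white) = (16 − 1)/(43 − 3) = 15/40 ≈ 0.375.

MAP estimate of p(white) = 0.375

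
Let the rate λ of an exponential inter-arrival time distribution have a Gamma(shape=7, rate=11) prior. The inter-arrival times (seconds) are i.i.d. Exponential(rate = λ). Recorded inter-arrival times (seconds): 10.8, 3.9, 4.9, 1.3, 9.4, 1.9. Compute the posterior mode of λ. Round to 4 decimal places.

The Exponential(rate=λ) likelihood is ∝ λ^n e^(−λΣtᵢ). Here n = 6 and Σtᵢ = 10.8 + 3.9 + 4.9 + 1.3 + 9.4 + 1.9 = 32.2.
Posterior ∝ λ^6e^(−11λ) · λ^6e^(−32.2λ) = λ^12e^(−43.2λ), i.e. Gamma(13, 43.2).
Mode = (a−1)/b = 12/43.2 ≈ 0.2778.

λ̂_MAP = 0.2778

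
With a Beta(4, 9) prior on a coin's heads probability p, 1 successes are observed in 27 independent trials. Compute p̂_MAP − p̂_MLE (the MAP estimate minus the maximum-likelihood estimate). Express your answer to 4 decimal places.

MAP − MLE = 0.0682

Posterior is Beta(5, 35); MAP = (5−1)/(40−2) = 4/38 ≈ 0.10526.
MLE ignores the prior: p̂_MLE = k/n = 1/27 ≈ 0.03704.
Difference = 4/38 − 1/27 = 35/513 ≈ 0.0682.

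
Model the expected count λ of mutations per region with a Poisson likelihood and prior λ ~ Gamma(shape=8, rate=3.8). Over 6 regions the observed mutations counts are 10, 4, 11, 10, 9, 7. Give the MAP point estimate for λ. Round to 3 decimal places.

Σxᵢ = 10+4+11+10+9+7 = 51, with n = 6.
Posterior ∝ λ^7e^(−3.8λ) · λ^51e^(−6λ) = λ^58e^(−9.8λ), i.e. Gamma(shape=59, rate=9.8).
The mode of a Gamma(a, b) with a ≥ 1 (shape–rate) is (a−1)/b = 58/9.8 ≈ 5.918.

λ̂_MAP = 5.918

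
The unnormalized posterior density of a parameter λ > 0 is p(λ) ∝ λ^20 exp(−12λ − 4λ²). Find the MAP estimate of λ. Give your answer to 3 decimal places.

λ̂_MAP = 1.000

ℓ'(λ) = 20/λ − 12 − 8λ. Setting this to zero and multiplying by λ: 8λ² + 12λ − 20 = 0.
λ = (−12 + √(12² + 4·8·20)) / (2·8) = (−12 + √784) / 16 = (−12 + 28)/16 = 1.
ℓ''(λ) = −20/λ² − 8 < 0, confirming a maximum.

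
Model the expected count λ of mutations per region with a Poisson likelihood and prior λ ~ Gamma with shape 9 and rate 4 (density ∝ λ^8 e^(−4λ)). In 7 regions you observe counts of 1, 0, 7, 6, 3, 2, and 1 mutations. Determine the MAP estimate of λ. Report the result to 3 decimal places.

Σxᵢ = 1+0+7+6+3+2+1 = 20, with n = 7.
Posterior ∝ λ^8e^(−4λ) · λ^20e^(−7λ) = λ^28e^(−11λ), i.e. Gamma(shape=29, rate=11).
The mode of a Gamma(a, b) with a ≥ 1 (shape–rate) is (a−1)/b = 28/11 ≈ 2.545.

λ̂_MAP = 2.545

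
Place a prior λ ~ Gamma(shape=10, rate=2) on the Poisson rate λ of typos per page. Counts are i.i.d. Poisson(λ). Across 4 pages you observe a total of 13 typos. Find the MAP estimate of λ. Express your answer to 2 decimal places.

Σxᵢ = 13, n = 4.
Posterior ∝ λ^9e^(−2λ) · λ^13e^(−4λ) = λ^22e^(−6λ), i.e. Gamma(shape=23, rate=6).
The mode of a Gamma(a, b) with a ≥ 1 (shape–rate) is (a−1)/b = 22/6 ≈ 3.67.

λ̂_MAP = 3.67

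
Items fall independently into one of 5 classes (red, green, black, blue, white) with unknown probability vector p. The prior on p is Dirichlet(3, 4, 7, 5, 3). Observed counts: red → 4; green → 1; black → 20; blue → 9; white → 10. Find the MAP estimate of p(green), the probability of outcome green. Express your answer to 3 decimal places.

MAP estimate of p(green) = 0.066

The posterior is Dirichlet(αᵢ + nᵢ) = Dirichlet(7, 5, 27, 14, 13).
For a Dirichlet(a₁,…,a_K) with all aᵢ > 1, the mode has j-th component (aⱼ − 1)/(Σaᵢ − K).
Here Σaᵢ = 66 and K = 5, so p(green) = (5 − 1)/(66 − 5) = 4/61 ≈ 0.066.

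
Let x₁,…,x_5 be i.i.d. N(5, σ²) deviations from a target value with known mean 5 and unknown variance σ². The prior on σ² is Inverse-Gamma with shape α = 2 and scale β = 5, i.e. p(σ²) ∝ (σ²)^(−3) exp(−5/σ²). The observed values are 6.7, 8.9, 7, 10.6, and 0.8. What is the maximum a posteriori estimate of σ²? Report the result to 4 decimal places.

σ̂²_MAP = 7.3727

Sum of squared deviations about the known mean: SS = (6.7−5)² + (8.9−5)² + (7−5)² + (10.6−5)² + (0.8−5)² = 71.1.
The Normal likelihood contributes (σ²)^(−n/2) exp(−SS/(2σ²)), so the posterior is Inverse-Gamma(α + n/2, β + SS/2) = Inverse-Gamma(4.5, 40.55).
The mode of Inverse-Gamma(a, b) is b/(a+1) = 40.55/5.5 ≈ 7.3727.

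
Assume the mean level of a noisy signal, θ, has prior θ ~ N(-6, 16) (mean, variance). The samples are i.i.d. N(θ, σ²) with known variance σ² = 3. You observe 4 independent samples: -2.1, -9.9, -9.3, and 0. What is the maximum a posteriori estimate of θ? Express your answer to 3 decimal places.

n = 4; x̄ = ((-2.1) + (-9.9) + (-9.3) + 0)/4 = -21.3/4 = -5.325.
For a Normal prior and Normal likelihood with known variance, the posterior is Normal; its mode equals its mean, the precision-weighted average.
Prior precision 1/σ₀² = 1/16 = 0.0625; data precision n/σ² = 4/3.
θ̂ = (0.0625·(-6) + (4/3)·(-5.325)) / (0.0625 + 4/3) = (-7.475)/(67/48) = -1794/335 ≈ -5.355.

θ̂_MAP = -5.355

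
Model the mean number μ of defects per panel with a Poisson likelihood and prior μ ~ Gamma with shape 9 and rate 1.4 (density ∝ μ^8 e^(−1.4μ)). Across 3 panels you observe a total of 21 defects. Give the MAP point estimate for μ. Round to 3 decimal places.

Σxᵢ = 21, n = 3.
Posterior ∝ μ^8e^(−1.4μ) · μ^21e^(−3μ) = μ^29e^(−4.4μ), i.e. Gamma(shape=30, rate=4.4).
The mode of a Gamma(a, b) with a ≥ 1 (shape–rate) is (a−1)/b = 29/4.4 ≈ 6.591.

μ̂_MAP = 6.591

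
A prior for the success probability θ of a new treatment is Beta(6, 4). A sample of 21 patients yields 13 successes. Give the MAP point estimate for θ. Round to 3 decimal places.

θ̂_MAP = 0.621

Prior: Beta(6, 4).
Data: 13 successes in 21 trials. The binomial likelihood contributes θ^13(1−θ)^8, so the posterior is Beta(6+13, 4+8) = Beta(19, 12).
For Beta(a, b) with a, b > 1 the mode is (a−1)/(a+b−2) = 18/29 ≈ 0.621.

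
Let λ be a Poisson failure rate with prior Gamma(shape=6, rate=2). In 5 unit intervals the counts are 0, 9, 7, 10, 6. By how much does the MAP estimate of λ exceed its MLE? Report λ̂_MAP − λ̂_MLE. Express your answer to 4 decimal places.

Σxᵢ = 32. Posterior is Gamma(38, 7); MAP = (38−1)/7 = 37/7 ≈ 5.28571.
MLE = x̄ = 32/5 ≈ 6.40000.
Difference = 37/7 − 32/5 = -39/35 ≈ -1.1143.

MAP − MLE = -1.1143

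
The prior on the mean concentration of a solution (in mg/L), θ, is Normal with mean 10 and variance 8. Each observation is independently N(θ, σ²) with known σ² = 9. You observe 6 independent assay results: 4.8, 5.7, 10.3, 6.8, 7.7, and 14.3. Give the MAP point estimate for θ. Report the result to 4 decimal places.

θ̂_MAP = 8.5404

n = 6; x̄ = (4.8 + 5.7 + 10.3 + 6.8 + 7.7 + 14.3)/6 = 49.6/6 = 124/15 ≈ 8.2667.
For a Normal prior and Normal likelihood with known variance, the posterior is Normal; its mode equals its mean, the precision-weighted average.
Prior precision 1/σ₀² = 1/8 = 0.125; data precision n/σ² = 6/9 = 2/3.
θ̂ = (0.125·10 + (2/3)·(124/15)) / (0.125 + 2/3) = (1217/180)/(19/24) = 2434/285 ≈ 8.5404.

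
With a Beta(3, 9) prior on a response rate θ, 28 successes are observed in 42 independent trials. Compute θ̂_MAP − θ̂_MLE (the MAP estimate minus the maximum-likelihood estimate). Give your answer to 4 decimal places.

Posterior is Beta(31, 23); MAP = (31−1)/(54−2) = 30/52 ≈ 0.57692.
MLE ignores the prior: θ̂_MLE = k/n = 28/42 ≈ 0.66667.
Difference = 30/52 − 28/42 = -7/78 ≈ -0.0897.

MAP − MLE = -0.0897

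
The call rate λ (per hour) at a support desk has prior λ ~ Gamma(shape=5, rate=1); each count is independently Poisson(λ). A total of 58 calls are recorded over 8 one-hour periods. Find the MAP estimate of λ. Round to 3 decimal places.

Σxᵢ = 58, n = 8.
Posterior ∝ λ^4e^(−1λ) · λ^58e^(−8λ) = λ^62e^(−9λ), i.e. Gamma(shape=63, rate=9).
The mode of a Gamma(a, b) with a ≥ 1 (shape–rate) is (a−1)/b = 62/9 ≈ 6.889.

λ̂_MAP = 6.889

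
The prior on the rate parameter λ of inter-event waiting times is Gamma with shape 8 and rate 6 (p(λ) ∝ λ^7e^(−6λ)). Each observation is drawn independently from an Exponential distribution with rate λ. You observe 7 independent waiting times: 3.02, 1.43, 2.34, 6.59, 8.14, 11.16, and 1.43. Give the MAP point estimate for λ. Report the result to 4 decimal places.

The Exponential(rate=λ) likelihood is ∝ λ^n e^(−λΣtᵢ). Here n = 7 and Σtᵢ = 3.02 + 1.43 + 2.34 + 6.59 + 8.14 + 11.16 + 1.43 = 34.11.
Posterior ∝ λ^7e^(−6λ) · λ^7e^(−34.11λ) = λ^14e^(−40.11λ), i.e. Gamma(15, 40.11).
Mode = (a−1)/b = 14/40.11 ≈ 0.3490.

λ̂_MAP = 0.3490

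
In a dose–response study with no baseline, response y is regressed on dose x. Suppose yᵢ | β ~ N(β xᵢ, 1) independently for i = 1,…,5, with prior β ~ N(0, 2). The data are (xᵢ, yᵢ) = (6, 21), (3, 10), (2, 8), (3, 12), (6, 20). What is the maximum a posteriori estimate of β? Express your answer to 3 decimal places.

log p(β | y) = −Σ(yᵢ − βxᵢ)²/(2·1) − β²/(2·2) + const.
Setting the derivative to zero: Σxᵢ(yᵢ − βxᵢ)/1 − β/2 = 0, so β = Σxᵢyᵢ / (Σxᵢ² + σ²/τ²).
Σxᵢyᵢ = 6·21 + 3·10 + 2·8 + 3·12 + 6·20 = 328; Σxᵢ² = 94; σ²/τ² = 0.5.
β̂_MAP = 328 / (94 + 0.5) = 328/94.5 ≈ 3.471.

β̂_MAP = 3.471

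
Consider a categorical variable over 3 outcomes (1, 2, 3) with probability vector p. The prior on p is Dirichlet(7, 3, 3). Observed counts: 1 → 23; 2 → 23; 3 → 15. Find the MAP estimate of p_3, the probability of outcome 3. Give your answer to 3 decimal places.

The posterior is Dirichlet(αᵢ + nᵢ) = Dirichlet(30, 26, 18).
For a Dirichlet(a₁,…,a_K) with all aᵢ > 1, the mode has j-th component (aⱼ − 1)/(Σaᵢ − K).
Here Σaᵢ = 74 and K = 3, so p_3 = (18 − 1)/(74 − 3) = 17/71 ≈ 0.239.

MAP estimate: 0.239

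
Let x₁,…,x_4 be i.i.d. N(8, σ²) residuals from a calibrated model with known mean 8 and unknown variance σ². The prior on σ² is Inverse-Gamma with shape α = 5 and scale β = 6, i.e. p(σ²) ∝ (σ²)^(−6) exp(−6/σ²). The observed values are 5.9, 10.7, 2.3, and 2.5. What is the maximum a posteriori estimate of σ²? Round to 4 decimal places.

σ̂²_MAP = 5.4025

Sum of squared deviations about the known mean: SS = (5.9−8)² + (10.7−8)² + (2.3−8)² + (2.5−8)² = 74.44.
The Normal likelihood contributes (σ²)^(−n/2) exp(−SS/(2σ²)), so the posterior is Inverse-Gamma(α + n/2, β + SS/2) = Inverse-Gamma(7, 43.22).
The mode of Inverse-Gamma(a, b) is b/(a+1) = 43.22/8 ≈ 5.4025.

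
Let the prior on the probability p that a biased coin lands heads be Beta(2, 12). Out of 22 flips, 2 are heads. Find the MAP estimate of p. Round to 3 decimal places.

p̂_MAP = 0.088

Prior: Beta(2, 12).
Data: 2 successes in 22 trials. The binomial likelihood contributes p^2(1−p)^20, so the posterior is Beta(2+2, 12+20) = Beta(4, 32).
For Beta(a, b) with a, b > 1 the mode is (a−1)/(a+b−2) = 3/34 ≈ 0.088.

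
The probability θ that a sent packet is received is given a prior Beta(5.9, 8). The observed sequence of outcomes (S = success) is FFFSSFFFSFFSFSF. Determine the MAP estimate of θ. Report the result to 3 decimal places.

Prior: Beta(5.9, 8).
Data: 5 successes in 15 trials (from the sequence). The binomial likelihood contributes θ^5(1−θ)^10, so the posterior is Beta(5.9+5, 8+10) = Beta(10.9, 18).
For Beta(a, b) with a, b > 1 the mode is (a−1)/(a+b−2) = 9.9/26.9 ≈ 0.368.

θ̂_MAP = 0.368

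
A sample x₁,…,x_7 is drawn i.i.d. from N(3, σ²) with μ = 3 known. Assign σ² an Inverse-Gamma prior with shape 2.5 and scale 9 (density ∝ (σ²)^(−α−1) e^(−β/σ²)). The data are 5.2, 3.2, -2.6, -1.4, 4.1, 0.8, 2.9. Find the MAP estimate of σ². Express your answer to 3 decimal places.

σ̂²_MAP = 5.690

Sum of squared deviations about the known mean: SS = (5.2−3)² + (3.2−3)² + (-2.6−3)² + (-1.4−3)² + (4.1−3)² + (0.8−3)² + (2.9−3)² = 61.66.
The Normal likelihood contributes (σ²)^(−n/2) exp(−SS/(2σ²)), so the posterior is Inverse-Gamma(α + n/2, β + SS/2) = Inverse-Gamma(6, 39.83).
The mode of Inverse-Gamma(a, b) is b/(a+1) = 39.83/7 ≈ 5.690.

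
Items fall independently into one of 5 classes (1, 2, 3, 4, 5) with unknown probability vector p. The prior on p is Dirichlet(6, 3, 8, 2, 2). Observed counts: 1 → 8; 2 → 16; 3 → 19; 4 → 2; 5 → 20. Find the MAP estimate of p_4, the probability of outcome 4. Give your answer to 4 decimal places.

The posterior is Dirichlet(αᵢ + nᵢ) = Dirichlet(14, 19, 27, 4, 22).
For a Dirichlet(a₁,…,a_K) with all aᵢ > 1, the mode has j-th component (aⱼ − 1)/(Σaᵢ − K).
Here Σaᵢ = 86 and K = 5, so p_4 = (4 − 1)/(86 − 5) = 3/81 ≈ 0.0370.

MAP estimate: 0.0370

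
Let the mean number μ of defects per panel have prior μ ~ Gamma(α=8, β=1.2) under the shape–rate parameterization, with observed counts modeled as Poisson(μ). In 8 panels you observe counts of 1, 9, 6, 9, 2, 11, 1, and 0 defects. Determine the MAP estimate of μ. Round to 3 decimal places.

μ̂_MAP = 5.000

Σxᵢ = 1+9+6+9+2+11+1+0 = 39, with n = 8.
Posterior ∝ μ^7e^(−1.2μ) · μ^39e^(−8μ) = μ^46e^(−9.2μ), i.e. Gamma(shape=47, rate=9.2).
The mode of a Gamma(a, b) with a ≥ 1 (shape–rate) is (a−1)/b = 46/9.2 ≈ 5.000.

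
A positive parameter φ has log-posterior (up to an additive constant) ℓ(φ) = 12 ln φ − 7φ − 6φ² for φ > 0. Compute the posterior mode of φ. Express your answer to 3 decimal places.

φ̂_MAP = 0.750

ℓ'(φ) = 12/φ − 7 − 12φ. Setting this to zero and multiplying by φ: 12φ² + 7φ − 12 = 0.
φ = (−7 + √(7² + 4·12·12)) / (2·12) = (−7 + √625) / 24 = (−7 + 25)/24 = 3/4.
ℓ''(φ) = −12/φ² − 12 < 0, confirming a maximum.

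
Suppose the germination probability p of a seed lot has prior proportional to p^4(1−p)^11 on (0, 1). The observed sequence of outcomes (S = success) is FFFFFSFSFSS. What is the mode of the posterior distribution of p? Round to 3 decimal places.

p̂_MAP = 0.308

The prior density ∝ p^4(1−p)^11 is the kernel of Beta(5, 12).
Data: 4 successes in 11 trials (from the sequence). The binomial likelihood contributes p^4(1−p)^7, so the posterior is Beta(5+4, 12+7) = Beta(9, 19).
For Beta(a, b) with a, b > 1 the mode is (a−1)/(a+b−2) = 8/26 ≈ 0.308.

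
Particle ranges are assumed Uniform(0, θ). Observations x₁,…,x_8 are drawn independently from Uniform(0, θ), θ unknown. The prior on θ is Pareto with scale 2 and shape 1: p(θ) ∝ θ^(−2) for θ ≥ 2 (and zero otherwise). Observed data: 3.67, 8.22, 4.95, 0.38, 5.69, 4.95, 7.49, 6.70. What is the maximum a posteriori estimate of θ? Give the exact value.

The Uniform(0, θ) likelihood is θ^(−n) for θ ≥ max(xᵢ), zero otherwise. Here max(xᵢ) = 8.22.
Posterior ∝ θ^(−2) · θ^(−8) = θ^(−10) on θ ≥ max(2, 8.22) = 8.22.
This density is strictly decreasing in θ, so the posterior mode lies at the lower boundary of the support.

θ̂_MAP = 8.22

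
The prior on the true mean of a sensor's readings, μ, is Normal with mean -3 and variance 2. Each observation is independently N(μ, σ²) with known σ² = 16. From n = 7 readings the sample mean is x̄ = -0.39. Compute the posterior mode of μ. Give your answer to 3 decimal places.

μ̂_MAP = -1.782

n = 7, x̄ = -0.39.
For a Normal prior and Normal likelihood with known variance, the posterior is Normal; its mode equals its mean, the precision-weighted average.
Prior precision 1/σ₀² = 1/2 = 0.5; data precision n/σ² = 7/16 = 0.4375.
μ̂ = (0.5·(-3) + 0.4375·(-0.39)) / (0.5 + 0.4375) = (-1.670625)/0.9375 = -1.782.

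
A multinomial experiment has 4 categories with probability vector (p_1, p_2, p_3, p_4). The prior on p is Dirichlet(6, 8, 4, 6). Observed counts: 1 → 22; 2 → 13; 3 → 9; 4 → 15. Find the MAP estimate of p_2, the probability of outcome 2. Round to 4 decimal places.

MAP estimate: 0.2532

The posterior is Dirichlet(αᵢ + nᵢ) = Dirichlet(28, 21, 13, 21).
For a Dirichlet(a₁,…,a_K) with all aᵢ > 1, the mode has j-th component (aⱼ − 1)/(Σaᵢ − K).
Here Σaᵢ = 83 and K = 4, so p_2 = (21 − 1)/(83 − 4) = 20/79 ≈ 0.2532.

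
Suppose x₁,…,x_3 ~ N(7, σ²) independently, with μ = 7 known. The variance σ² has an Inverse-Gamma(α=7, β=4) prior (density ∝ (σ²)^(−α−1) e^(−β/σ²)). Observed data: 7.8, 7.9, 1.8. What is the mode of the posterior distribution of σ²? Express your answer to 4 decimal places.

Sum of squared deviations about the known mean: SS = (7.8−7)² + (7.9−7)² + (1.8−7)² = 28.49.
The Normal likelihood contributes (σ²)^(−n/2) exp(−SS/(2σ²)), so the posterior is Inverse-Gamma(α + n/2, β + SS/2) = Inverse-Gamma(8.5, 18.245).
The mode of Inverse-Gamma(a, b) is b/(a+1) = 18.245/9.5 ≈ 1.9205.

σ̂²_MAP = 1.9205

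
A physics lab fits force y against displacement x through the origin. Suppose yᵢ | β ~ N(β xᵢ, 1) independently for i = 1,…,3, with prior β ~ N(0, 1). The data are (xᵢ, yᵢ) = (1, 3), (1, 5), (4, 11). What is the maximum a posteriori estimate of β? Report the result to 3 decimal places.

β̂_MAP = 2.737

log p(β | y) = −Σ(yᵢ − βxᵢ)²/(2·1) − β²/(2·1) + const.
Setting the derivative to zero: Σxᵢ(yᵢ − βxᵢ)/1 − β/1 = 0, so β = Σxᵢyᵢ / (Σxᵢ² + σ²/τ²).
Σxᵢyᵢ = 1·3 + 1·5 + 4·11 = 52; Σxᵢ² = 18; σ²/τ² = 1.
β̂_MAP = 52 / (18 + 1) = 52/19 ≈ 2.737.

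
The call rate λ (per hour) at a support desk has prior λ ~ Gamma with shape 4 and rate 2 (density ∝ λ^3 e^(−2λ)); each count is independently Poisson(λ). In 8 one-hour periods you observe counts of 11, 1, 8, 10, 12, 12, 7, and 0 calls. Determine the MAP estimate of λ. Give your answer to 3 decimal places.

λ̂_MAP = 6.400

Σxᵢ = 11+1+8+10+12+12+7+0 = 61, with n = 8.
Posterior ∝ λ^3e^(−2λ) · λ^61e^(−8λ) = λ^64e^(−10λ), i.e. Gamma(shape=65, rate=10).
The mode of a Gamma(a, b) with a ≥ 1 (shape–rate) is (a−1)/b = 64/10 ≈ 6.400.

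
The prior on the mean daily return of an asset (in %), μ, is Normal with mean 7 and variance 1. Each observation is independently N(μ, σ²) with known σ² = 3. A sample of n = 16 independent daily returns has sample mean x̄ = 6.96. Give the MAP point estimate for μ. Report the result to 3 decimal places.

μ̂_MAP = 6.966

n = 16, x̄ = 6.96.
For a Normal prior and Normal likelihood with known variance, the posterior is Normal; its mode equals its mean, the precision-weighted average.
Prior precision 1/σ₀² = 1/1 = 1; data precision n/σ² = 16/3.
μ̂ = (1·7 + (16/3)·6.96) / (1 + 16/3) = 44.12/(19/3) = 3309/475 ≈ 6.966.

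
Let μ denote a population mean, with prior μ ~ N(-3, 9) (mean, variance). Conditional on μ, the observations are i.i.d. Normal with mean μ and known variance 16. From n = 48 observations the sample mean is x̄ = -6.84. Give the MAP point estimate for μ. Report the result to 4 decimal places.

n = 48, x̄ = -6.84.
For a Normal prior and Normal likelihood with known variance, the posterior is Normal; its mode equals its mean, the precision-weighted average.
Prior precision 1/σ₀² = 1/9; data precision n/σ² = 48/16 = 3.
μ̂ = ((1/9)·(-3) + 3·(-6.84)) / (1/9 + 3) = (-1564/75)/(28/9) = -1173/175 ≈ -6.7029.

μ̂_MAP = -6.7029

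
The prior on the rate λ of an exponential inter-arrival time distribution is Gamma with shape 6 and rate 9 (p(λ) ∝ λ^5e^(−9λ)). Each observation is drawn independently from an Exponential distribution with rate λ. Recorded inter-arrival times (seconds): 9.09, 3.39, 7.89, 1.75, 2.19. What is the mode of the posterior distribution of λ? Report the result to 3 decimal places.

λ̂_MAP = 0.300

The Exponential(rate=λ) likelihood is ∝ λ^n e^(−λΣtᵢ). Here n = 5 and Σtᵢ = 9.09 + 3.39 + 7.89 + 1.75 + 2.19 = 24.31.
Posterior ∝ λ^5e^(−9λ) · λ^5e^(−24.31λ) = λ^10e^(−33.31λ), i.e. Gamma(11, 33.31).
Mode = (a−1)/b = 10/33.31 ≈ 0.300.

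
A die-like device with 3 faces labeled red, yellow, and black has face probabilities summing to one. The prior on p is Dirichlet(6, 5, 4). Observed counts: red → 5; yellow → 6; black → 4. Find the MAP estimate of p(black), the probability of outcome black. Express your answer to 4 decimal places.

The posterior is Dirichlet(αᵢ + nᵢ) = Dirichlet(11, 11, 8).
For a Dirichlet(a₁,…,a_K) with all aᵢ > 1, the mode has j-th component (aⱼ − 1)/(Σaᵢ − K).
Here Σaᵢ = 30 and K = 3, so p(black) = (8 − 1)/(30 − 3) = 7/27 ≈ 0.2593.

MAP estimate of p(black) = 0.2593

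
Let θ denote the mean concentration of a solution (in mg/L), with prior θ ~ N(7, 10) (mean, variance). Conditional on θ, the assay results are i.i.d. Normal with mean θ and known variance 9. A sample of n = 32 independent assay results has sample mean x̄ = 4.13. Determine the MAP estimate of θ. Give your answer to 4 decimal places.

n = 32, x̄ = 4.13.
For a Normal prior and Normal likelihood with known variance, the posterior is Normal; its mode equals its mean, the precision-weighted average.
Prior precision 1/σ₀² = 1/10 = 0.1; data precision n/σ² = 32/9.
θ̂ = (0.1·7 + (32/9)·4.13) / (0.1 + 32/9) = (6923/450)/(329/90) = 989/235 ≈ 4.2085.

θ̂_MAP = 4.2085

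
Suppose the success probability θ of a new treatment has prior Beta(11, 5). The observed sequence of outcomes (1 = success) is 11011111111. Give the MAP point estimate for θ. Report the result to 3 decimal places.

Prior: Beta(11, 5).
Data: 10 successes in 11 trials (from the sequence). The binomial likelihood contributes θ^10(1−θ)^1, so the posterior is Beta(11+10, 5+1) = Beta(21, 6).
For Beta(a, b) with a, b > 1 the mode is (a−1)/(a+b−2) = 20/25 ≈ 0.800.

θ̂_MAP = 0.800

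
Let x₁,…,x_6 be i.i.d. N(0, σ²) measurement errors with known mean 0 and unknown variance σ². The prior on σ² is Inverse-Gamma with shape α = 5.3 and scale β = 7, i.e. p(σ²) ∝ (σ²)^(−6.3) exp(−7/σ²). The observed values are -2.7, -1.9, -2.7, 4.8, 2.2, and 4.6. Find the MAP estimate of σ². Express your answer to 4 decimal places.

Sum of squared deviations about the known mean: SS = (-2.7−0)² + (-1.9−0)² + (-2.7−0)² + (4.8−0)² + (2.2−0)² + (4.6−0)² = 67.23.
The Normal likelihood contributes (σ²)^(−n/2) exp(−SS/(2σ²)), so the posterior is Inverse-Gamma(α + n/2, β + SS/2) = Inverse-Gamma(8.3, 40.615).
The mode of Inverse-Gamma(a, b) is b/(a+1) = 40.615/9.3 ≈ 4.3672.

σ̂²_MAP = 4.3672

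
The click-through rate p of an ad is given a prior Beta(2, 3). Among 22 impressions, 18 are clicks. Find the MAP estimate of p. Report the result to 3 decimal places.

Prior: Beta(2, 3).
Data: 18 successes in 22 trials. The binomial likelihood contributes p^18(1−p)^4, so the posterior is Beta(2+18, 3+4) = Beta(20, 7).
For Beta(a, b) with a, b > 1 the mode is (a−1)/(a+b−2) = 19/25 ≈ 0.760.

p̂_MAP = 0.760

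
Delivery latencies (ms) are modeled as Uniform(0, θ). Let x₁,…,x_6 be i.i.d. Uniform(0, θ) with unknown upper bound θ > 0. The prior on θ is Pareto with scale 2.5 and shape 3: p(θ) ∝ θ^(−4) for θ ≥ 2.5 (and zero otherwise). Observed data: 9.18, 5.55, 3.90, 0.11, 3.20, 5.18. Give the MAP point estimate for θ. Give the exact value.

θ̂_MAP = 9.18

The Uniform(0, θ) likelihood is θ^(−n) for θ ≥ max(xᵢ), zero otherwise. Here max(xᵢ) = 9.18.
Posterior ∝ θ^(−4) · θ^(−6) = θ^(−10) on θ ≥ max(2.5, 9.18) = 9.18.
This density is strictly decreasing in θ, so the posterior mode lies at the lower boundary of the support.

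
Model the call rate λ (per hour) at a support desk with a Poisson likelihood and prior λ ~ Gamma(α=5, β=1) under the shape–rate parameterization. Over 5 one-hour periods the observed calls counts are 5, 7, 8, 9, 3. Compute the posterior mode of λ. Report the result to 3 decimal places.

Σxᵢ = 5+7+8+9+3 = 32, with n = 5.
Posterior ∝ λ^4e^(−1λ) · λ^32e^(−5λ) = λ^36e^(−6λ), i.e. Gamma(shape=37, rate=6).
The mode of a Gamma(a, b) with a ≥ 1 (shape–rate) is (a−1)/b = 36/6 ≈ 6.000.

λ̂_MAP = 6.000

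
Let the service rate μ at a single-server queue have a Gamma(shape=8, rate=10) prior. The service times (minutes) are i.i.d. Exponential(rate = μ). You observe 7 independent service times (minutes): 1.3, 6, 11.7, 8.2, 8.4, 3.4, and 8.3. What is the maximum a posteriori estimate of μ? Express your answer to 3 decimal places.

μ̂_MAP = 0.244

The Exponential(rate=μ) likelihood is ∝ μ^n e^(−μΣtᵢ). Here n = 7 and Σtᵢ = 1.3 + 6 + 11.7 + 8.2 + 8.4 + 3.4 + 8.3 = 47.3.
Posterior ∝ μ^7e^(−10μ) · μ^7e^(−47.3μ) = μ^14e^(−57.3μ), i.e. Gamma(15, 57.3).
Mode = (a−1)/b = 14/57.3 ≈ 0.244.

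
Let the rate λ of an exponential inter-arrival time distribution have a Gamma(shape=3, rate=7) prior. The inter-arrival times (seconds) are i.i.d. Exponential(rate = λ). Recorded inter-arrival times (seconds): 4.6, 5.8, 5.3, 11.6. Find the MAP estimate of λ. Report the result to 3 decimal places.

λ̂_MAP = 0.175

The Exponential(rate=λ) likelihood is ∝ λ^n e^(−λΣtᵢ). Here n = 4 and Σtᵢ = 4.6 + 5.8 + 5.3 + 11.6 = 27.3.
Posterior ∝ λ^2e^(−7λ) · λ^4e^(−27.3λ) = λ^6e^(−34.3λ), i.e. Gamma(7, 34.3).
Mode = (a−1)/b = 6/34.3 ≈ 0.175.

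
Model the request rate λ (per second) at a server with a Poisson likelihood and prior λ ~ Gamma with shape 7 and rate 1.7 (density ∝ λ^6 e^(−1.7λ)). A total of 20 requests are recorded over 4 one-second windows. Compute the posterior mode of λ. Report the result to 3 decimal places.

Σxᵢ = 20, n = 4.
Posterior ∝ λ^6e^(−1.7λ) · λ^20e^(−4λ) = λ^26e^(−5.7λ), i.e. Gamma(shape=27, rate=5.7).
The mode of a Gamma(a, b) with a ≥ 1 (shape–rate) is (a−1)/b = 26/5.7 ≈ 4.561.

λ̂_MAP = 4.561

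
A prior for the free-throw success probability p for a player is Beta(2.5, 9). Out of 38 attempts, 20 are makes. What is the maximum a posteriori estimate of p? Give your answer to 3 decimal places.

p̂_MAP = 0.453

Prior: Beta(2.5, 9).
Data: 20 successes in 38 trials. The binomial likelihood contributes p^20(1−p)^18, so the posterior is Beta(2.5+20, 9+18) = Beta(22.5, 27).
For Beta(a, b) with a, b > 1 the mode is (a−1)/(a+b−2) = 21.5/47.5 ≈ 0.453.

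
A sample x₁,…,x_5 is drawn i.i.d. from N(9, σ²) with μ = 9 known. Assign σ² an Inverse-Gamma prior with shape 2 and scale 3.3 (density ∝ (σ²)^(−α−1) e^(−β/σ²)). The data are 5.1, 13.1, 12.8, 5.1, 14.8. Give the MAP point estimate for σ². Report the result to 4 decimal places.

σ̂²_MAP = 9.2645

Sum of squared deviations about the known mean: SS = (5.1−9)² + (13.1−9)² + (12.8−9)² + (5.1−9)² + (14.8−9)² = 95.31.
The Normal likelihood contributes (σ²)^(−n/2) exp(−SS/(2σ²)), so the posterior is Inverse-Gamma(α + n/2, β + SS/2) = Inverse-Gamma(4.5, 50.955).
The mode of Inverse-Gamma(a, b) is b/(a+1) = 50.955/5.5 ≈ 9.2645.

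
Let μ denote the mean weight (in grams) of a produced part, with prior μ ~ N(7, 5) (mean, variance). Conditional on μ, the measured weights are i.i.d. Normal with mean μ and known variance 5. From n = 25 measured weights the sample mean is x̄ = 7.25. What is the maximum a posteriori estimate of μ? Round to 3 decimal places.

n = 25, x̄ = 7.25.
For a Normal prior and Normal likelihood with known variance, the posterior is Normal; its mode equals its mean, the precision-weighted average.
Prior precision 1/σ₀² = 1/5 = 0.2; data precision n/σ² = 25/5 = 5.
μ̂ = (0.2·7 + 5·7.25) / (0.2 + 5) = 37.65/5.2 = 753/104 ≈ 7.240.

μ̂_MAP = 7.240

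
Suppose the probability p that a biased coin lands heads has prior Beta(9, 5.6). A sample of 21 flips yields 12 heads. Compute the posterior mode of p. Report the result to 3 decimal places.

Prior: Beta(9, 5.6).
Data: 12 successes in 21 trials. The binomial likelihood contributes p^12(1−p)^9, so the posterior is Beta(9+12, 5.6+9) = Beta(21, 14.6).
For Beta(a, b) with a, b > 1 the mode is (a−1)/(a+b−2) = 20/33.6 ≈ 0.595.

p̂_MAP = 0.595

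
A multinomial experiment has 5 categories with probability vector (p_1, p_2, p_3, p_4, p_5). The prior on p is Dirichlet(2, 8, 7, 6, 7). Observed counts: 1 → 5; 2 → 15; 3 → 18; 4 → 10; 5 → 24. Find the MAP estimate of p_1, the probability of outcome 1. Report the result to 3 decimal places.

The posterior is Dirichlet(αᵢ + nᵢ) = Dirichlet(7, 23, 25, 16, 31).
For a Dirichlet(a₁,…,a_K) with all aᵢ > 1, the mode has j-th component (aⱼ − 1)/(Σaᵢ − K).
Here Σaᵢ = 102 and K = 5, so p_1 = (7 − 1)/(102 − 5) = 6/97 ≈ 0.062.

MAP estimate: 0.062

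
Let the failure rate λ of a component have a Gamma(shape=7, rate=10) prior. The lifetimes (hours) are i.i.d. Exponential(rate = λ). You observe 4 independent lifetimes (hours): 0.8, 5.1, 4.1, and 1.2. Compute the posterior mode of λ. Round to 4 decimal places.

The Exponential(rate=λ) likelihood is ∝ λ^n e^(−λΣtᵢ). Here n = 4 and Σtᵢ = 0.8 + 5.1 + 4.1 + 1.2 = 11.2.
Posterior ∝ λ^6e^(−10λ) · λ^4e^(−11.2λ) = λ^10e^(−21.2λ), i.e. Gamma(11, 21.2).
Mode = (a−1)/b = 10/21.2 ≈ 0.4717.

λ̂_MAP = 0.4717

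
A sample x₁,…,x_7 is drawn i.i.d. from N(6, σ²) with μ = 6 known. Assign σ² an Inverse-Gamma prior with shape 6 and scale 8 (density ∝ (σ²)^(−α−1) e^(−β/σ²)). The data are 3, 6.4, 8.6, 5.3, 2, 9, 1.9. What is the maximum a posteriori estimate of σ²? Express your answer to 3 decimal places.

Sum of squared deviations about the known mean: SS = (3−6)² + (6.4−6)² + (8.6−6)² + (5.3−6)² + (2−6)² + (9−6)² + (1.9−6)² = 58.22.
The Normal likelihood contributes (σ²)^(−n/2) exp(−SS/(2σ²)), so the posterior is Inverse-Gamma(α + n/2, β + SS/2) = Inverse-Gamma(9.5, 37.11).
The mode of Inverse-Gamma(a, b) is b/(a+1) = 37.11/10.5 ≈ 3.534.

σ̂²_MAP = 3.534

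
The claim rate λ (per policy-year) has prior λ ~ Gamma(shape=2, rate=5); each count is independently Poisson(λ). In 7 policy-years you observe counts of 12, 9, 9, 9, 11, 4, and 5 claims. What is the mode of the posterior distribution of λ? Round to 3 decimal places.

λ̂_MAP = 5.000

Σxᵢ = 12+9+9+9+11+4+5 = 59, with n = 7.
Posterior ∝ λe^(−5λ) · λ^59e^(−7λ) = λ^60e^(−12λ), i.e. Gamma(shape=61, rate=12).
The mode of a Gamma(a, b) with a ≥ 1 (shape–rate) is (a−1)/b = 60/12 ≈ 5.000.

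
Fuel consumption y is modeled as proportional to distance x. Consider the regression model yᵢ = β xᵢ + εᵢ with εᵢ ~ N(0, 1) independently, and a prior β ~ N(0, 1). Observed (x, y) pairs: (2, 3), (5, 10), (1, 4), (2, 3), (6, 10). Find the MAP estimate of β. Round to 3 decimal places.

log p(β | y) = −Σ(yᵢ − βxᵢ)²/(2·1) − β²/(2·1) + const.
Setting the derivative to zero: Σxᵢ(yᵢ − βxᵢ)/1 − β/1 = 0, so β = Σxᵢyᵢ / (Σxᵢ² + σ²/τ²).
Σxᵢyᵢ = 2·3 + 5·10 + 1·4 + 2·3 + 6·10 = 126; Σxᵢ² = 70; σ²/τ² = 1.
β̂_MAP = 126 / (70 + 1) = 126/71 ≈ 1.775.

β̂_MAP = 1.775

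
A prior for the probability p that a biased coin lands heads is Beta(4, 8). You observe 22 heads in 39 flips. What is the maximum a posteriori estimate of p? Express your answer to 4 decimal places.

p̂_MAP = 0.5102

Prior: Beta(4, 8).
Data: 22 successes in 39 trials. The binomial likelihood contributes p^22(1−p)^17, so the posterior is Beta(4+22, 8+17) = Beta(26, 25).
For Beta(a, b) with a, b > 1 the mode is (a−1)/(a+b−2) = 25/49 ≈ 0.5102.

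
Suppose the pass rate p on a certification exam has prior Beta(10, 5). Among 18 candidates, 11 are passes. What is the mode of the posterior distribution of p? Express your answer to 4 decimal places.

p̂_MAP = 0.6452

Prior: Beta(10, 5).
Data: 11 successes in 18 trials. The binomial likelihood contributes p^11(1−p)^7, so the posterior is Beta(10+11, 5+7) = Beta(21, 12).
For Beta(a, b) with a, b > 1 the mode is (a−1)/(a+b−2) = 20/31 ≈ 0.6452.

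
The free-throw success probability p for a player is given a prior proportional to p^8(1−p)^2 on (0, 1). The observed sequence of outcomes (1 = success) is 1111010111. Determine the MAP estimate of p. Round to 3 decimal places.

The prior density ∝ p^8(1−p)^2 is the kernel of Beta(9, 3).
Data: 8 successes in 10 trials (from the sequence). The binomial likelihood contributes p^8(1−p)^2, so the posterior is Beta(9+8, 3+2) = Beta(17, 5).
For Beta(a, b) with a, b > 1 the mode is (a−1)/(a+b−2) = 16/20 ≈ 0.800.

p̂_MAP = 0.800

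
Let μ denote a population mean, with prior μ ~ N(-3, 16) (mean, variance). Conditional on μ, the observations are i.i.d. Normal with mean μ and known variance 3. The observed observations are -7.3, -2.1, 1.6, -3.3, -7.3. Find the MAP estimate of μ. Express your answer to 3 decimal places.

n = 5; x̄ = ((-7.3) + (-2.1) + 1.6 + (-3.3) + (-7.3))/5 = -18.4/5 = -3.68.
For a Normal prior and Normal likelihood with known variance, the posterior is Normal; its mode equals its mean, the precision-weighted average.
Prior precision 1/σ₀² = 1/16 = 0.0625; data precision n/σ² = 5/3.
μ̂ = (0.0625·(-3) + (5/3)·(-3.68)) / (0.0625 + 5/3) = (-1517/240)/(83/48) = -1517/415 ≈ -3.655.

μ̂_MAP = -3.655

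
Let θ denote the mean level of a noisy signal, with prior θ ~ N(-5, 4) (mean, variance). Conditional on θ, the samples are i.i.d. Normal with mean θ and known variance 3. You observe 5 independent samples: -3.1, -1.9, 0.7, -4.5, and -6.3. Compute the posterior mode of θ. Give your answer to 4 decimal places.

θ̂_MAP = -3.2783

n = 5; x̄ = ((-3.1) + (-1.9) + 0.7 + (-4.5) + (-6.3))/5 = -15.1/5 = -3.02.
For a Normal prior and Normal likelihood with known variance, the posterior is Normal; its mode equals its mean, the precision-weighted average.
Prior precision 1/σ₀² = 1/4 = 0.25; data precision n/σ² = 5/3.
θ̂ = (0.25·(-5) + (5/3)·(-3.02)) / (0.25 + 5/3) = (-377/60)/(23/12) = -377/115 ≈ -3.2783.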